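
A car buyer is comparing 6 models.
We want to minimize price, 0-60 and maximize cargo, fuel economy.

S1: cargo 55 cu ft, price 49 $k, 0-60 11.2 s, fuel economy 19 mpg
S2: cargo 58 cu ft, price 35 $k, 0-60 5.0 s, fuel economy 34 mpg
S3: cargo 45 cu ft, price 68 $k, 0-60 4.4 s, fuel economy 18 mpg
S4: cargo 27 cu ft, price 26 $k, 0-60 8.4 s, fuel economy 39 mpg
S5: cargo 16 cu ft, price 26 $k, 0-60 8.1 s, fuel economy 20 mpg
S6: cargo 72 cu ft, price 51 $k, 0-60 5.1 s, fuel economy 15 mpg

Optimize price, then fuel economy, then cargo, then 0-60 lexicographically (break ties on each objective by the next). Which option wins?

S4

First minimize price: best is 26, kept {S4, S5}.
Then maximize fuel economy: best is 39, kept {S4}.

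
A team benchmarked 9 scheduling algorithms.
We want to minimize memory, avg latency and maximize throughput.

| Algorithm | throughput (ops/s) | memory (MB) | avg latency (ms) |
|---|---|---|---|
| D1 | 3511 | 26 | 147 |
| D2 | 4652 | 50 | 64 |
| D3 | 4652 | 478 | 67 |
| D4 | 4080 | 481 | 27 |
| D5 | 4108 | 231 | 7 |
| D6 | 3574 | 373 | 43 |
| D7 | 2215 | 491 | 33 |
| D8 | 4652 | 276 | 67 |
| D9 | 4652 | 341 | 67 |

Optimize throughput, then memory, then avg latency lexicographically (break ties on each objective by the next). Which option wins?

D2

First maximize throughput: best is 4652, kept {D2, D3, D8, D9}.
Then minimize memory: best is 50, kept {D2}.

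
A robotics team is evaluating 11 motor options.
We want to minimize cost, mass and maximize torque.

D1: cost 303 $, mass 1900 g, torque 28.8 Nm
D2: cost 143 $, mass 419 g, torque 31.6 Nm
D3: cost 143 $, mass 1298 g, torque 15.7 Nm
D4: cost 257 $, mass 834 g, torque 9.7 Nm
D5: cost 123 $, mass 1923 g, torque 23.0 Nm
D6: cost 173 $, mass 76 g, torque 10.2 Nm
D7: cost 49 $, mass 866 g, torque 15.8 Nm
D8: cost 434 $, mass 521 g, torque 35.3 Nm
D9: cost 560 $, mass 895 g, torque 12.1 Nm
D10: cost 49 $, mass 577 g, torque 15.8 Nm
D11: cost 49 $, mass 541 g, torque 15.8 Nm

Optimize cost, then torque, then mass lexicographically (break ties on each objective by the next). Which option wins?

D11

First minimize cost: best is 49, kept {D7, D10, D11}.
Then maximize torque: best is 15.8, kept {D7, D10, D11}.
Then minimize mass: best is 541, kept {D11}.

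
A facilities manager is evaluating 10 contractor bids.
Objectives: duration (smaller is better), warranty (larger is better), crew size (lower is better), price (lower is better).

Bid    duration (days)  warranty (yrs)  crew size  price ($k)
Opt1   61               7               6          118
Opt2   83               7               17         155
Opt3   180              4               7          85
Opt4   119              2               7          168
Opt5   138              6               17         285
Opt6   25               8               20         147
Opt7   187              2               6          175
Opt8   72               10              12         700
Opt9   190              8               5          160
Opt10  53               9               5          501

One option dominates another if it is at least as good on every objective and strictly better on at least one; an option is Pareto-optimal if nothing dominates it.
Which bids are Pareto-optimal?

Opt1, Opt3, Opt6, Opt8, Opt9, Opt10

Opt1: not dominated.
Opt2: dominated by Opt1 (duration 61≤83, warranty 7≥7, crew size 6≤17, price 118≤155).
Opt3: not dominated (best price).
Opt4: dominated by Opt1 (duration 61≤119, warranty 7≥2, crew size 6≤7, price 118≤168).
Opt5: dominated by Opt1 (duration 61≤138, warranty 7≥6, crew size 6≤17, price 118≤285).
Opt6: not dominated (best duration).
Opt7: dominated by Opt1 (duration 61≤187, warranty 7≥2, crew size 6≤6, price 118≤175).
Opt8: not dominated (best warranty).
Opt9: not dominated.
Opt10: not dominated.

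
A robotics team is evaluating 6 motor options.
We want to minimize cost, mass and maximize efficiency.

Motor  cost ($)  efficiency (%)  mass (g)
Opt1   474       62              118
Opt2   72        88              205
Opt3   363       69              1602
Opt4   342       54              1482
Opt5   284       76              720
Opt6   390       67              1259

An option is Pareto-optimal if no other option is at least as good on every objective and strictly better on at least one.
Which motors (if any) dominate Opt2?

none

Opt1: worse on cost (474 vs 72).
Opt3: worse on cost (363 vs 72).
Opt4: worse on cost (342 vs 72).
Opt5: worse on cost (284 vs 72).
Opt6: worse on cost (390 vs 72).
No option dominates Opt2.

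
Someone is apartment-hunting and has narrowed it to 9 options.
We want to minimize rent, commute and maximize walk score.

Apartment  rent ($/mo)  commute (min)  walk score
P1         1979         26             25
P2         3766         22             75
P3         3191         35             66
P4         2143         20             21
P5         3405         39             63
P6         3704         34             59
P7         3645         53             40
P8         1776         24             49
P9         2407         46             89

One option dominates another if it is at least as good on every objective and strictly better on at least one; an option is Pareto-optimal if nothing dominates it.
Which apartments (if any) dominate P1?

P8: rent 1776≤1979, commute 24≤26, walk score 49≥25 — dominates P1.
Others (P2, P3, P4, P5, P6, P7, P9) are each worse than P1 on at least one objective.

P8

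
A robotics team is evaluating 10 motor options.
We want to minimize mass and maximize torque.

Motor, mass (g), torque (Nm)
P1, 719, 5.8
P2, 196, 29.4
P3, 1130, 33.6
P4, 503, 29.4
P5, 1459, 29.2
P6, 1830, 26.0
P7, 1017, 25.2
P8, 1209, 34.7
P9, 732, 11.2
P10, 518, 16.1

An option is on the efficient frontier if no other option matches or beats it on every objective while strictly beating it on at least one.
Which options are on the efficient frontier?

P2, P3, P8

P1: dominated by P2 (mass 196≤719, torque 29.4≥5.8).
P2: not dominated (best mass).
P3: not dominated.
P4: dominated by P2 (mass 196≤503, torque 29.4≥29.4).
P5: dominated by P2 (mass 196≤1459, torque 29.4≥29.2).
P6: dominated by P2 (mass 196≤1830, torque 29.4≥26.0).
P7: dominated by P2 (mass 196≤1017, torque 29.4≥25.2).
P8: not dominated (best torque).
P9: dominated by P2 (mass 196≤732, torque 29.4≥11.2).
P10: dominated by P2 (mass 196≤518, torque 29.4≥16.1).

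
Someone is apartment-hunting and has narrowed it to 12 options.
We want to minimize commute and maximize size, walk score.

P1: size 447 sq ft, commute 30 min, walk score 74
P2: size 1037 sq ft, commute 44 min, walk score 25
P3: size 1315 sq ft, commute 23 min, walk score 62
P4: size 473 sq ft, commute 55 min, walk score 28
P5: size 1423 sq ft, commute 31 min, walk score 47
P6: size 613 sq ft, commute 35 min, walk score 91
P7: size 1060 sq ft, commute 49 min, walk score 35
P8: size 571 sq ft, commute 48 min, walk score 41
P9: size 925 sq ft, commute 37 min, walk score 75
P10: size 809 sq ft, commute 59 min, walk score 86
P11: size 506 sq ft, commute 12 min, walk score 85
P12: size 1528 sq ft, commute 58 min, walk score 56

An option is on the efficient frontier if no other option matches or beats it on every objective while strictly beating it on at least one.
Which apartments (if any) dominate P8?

P3, P5, P6, P9

P3: size 1315≥571, commute 23≤48, walk score 62≥41 — dominates P8.
P5: size 1423≥571, commute 31≤48, walk score 47≥41 — dominates P8.
P6: size 613≥571, commute 35≤48, walk score 91≥41 — dominates P8.
P9: size 925≥571, commute 37≤48, walk score 75≥41 — dominates P8.
Others (P1, P2, P4, P7, P10, P11, P12) are each worse than P8 on at least one objective.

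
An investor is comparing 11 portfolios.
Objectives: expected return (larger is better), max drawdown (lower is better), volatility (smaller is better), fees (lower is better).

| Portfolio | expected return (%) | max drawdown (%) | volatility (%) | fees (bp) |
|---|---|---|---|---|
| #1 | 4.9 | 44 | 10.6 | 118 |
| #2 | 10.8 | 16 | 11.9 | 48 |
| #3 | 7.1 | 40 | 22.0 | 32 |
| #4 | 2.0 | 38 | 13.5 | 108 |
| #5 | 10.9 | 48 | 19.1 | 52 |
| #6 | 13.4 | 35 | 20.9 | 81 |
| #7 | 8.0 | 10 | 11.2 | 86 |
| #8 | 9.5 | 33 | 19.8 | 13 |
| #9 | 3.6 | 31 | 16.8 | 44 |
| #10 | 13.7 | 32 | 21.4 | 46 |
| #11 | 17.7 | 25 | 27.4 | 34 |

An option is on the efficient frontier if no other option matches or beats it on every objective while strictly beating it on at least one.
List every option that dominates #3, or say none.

#8

#8: expected return 9.5≥7.1, max drawdown 33≤40, volatility 19.8≤22.0, fees 13≤32 — dominates #3.
Others (#1, #2, #4, #5, #6, #7, #9, #10, #11) are each worse than #3 on at least one objective.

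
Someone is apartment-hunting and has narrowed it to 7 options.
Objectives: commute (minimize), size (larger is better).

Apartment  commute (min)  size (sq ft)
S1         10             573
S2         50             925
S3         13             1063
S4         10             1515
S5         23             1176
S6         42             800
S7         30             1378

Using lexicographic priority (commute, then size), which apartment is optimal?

S4

First minimize commute: best is 10, kept {S1, S4}.
Then maximize size: best is 1515, kept {S4}.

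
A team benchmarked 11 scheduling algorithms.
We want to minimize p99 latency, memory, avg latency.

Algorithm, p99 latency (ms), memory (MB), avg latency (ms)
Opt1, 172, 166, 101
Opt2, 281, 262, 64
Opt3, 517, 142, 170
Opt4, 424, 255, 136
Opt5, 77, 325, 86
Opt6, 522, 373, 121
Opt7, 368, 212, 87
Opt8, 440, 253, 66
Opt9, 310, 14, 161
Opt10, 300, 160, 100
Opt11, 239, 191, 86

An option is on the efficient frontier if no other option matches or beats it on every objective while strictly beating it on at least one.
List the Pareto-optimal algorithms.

Opt1: not dominated.
Opt2: not dominated (best avg latency).
Opt3: dominated by Opt9 (p99 latency 310≤517, memory 14≤142, avg latency 161≤170).
Opt4: dominated by Opt1 (p99 latency 172≤424, memory 166≤255, avg latency 101≤136).
Opt5: not dominated (best p99 latency).
Opt6: dominated by Opt1 (p99 latency 172≤522, memory 166≤373, avg latency 101≤121).
Opt7: dominated by Opt11 (p99 latency 239≤368, memory 191≤212, avg latency 86≤87).
Opt8: not dominated.
Opt9: not dominated (best memory).
Opt10: not dominated.
Opt11: not dominated.

Opt1, Opt2, Opt5, Opt8, Opt9, Opt10, Opt11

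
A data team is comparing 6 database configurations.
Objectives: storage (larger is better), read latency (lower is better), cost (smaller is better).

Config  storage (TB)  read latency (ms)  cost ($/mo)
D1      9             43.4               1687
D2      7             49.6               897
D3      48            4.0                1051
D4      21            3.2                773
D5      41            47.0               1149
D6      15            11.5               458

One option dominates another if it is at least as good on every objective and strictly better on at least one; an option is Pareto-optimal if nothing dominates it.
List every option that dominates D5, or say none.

D3

D3: storage 48≥41, read latency 4.0≤47.0, cost 1051≤1149 — dominates D5.
Others (D1, D2, D4, D6) are each worse than D5 on at least one objective.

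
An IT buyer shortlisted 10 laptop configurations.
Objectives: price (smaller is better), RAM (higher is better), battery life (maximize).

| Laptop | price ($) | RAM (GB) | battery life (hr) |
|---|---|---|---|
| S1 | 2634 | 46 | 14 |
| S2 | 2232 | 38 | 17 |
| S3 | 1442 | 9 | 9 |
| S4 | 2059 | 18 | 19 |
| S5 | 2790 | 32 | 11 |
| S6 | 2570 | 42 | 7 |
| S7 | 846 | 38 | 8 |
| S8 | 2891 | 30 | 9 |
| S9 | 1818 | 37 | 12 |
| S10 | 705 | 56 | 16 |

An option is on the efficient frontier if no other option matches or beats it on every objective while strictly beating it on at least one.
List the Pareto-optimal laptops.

S2, S4, S10

S1: dominated by S10 (price 705≤2634, RAM 56≥46, battery life 16≥14).
S2: not dominated.
S3: dominated by S10 (price 705≤1442, RAM 56≥9, battery life 16≥9).
S4: not dominated (best battery life).
S5: dominated by S1 (price 2634≤2790, RAM 46≥32, battery life 14≥11).
S6: dominated by S10 (price 705≤2570, RAM 56≥42, battery life 16≥7).
S7: dominated by S10 (price 705≤846, RAM 56≥38, battery life 16≥8).
S8: dominated by S1 (price 2634≤2891, RAM 46≥30, battery life 14≥9).
S9: dominated by S10 (price 705≤1818, RAM 56≥37, battery life 16≥12).
S10: not dominated (best price).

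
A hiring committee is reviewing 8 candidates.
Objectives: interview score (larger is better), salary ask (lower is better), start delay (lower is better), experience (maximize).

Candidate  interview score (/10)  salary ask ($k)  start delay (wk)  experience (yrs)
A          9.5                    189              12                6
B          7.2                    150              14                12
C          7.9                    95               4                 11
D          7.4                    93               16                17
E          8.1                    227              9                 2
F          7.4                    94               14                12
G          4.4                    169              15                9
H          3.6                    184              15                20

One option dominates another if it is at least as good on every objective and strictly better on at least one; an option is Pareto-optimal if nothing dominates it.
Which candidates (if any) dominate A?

B: worse on interview score (7.2 vs 9.5).
C: worse on interview score (7.9 vs 9.5).
D: worse on interview score (7.4 vs 9.5).
E: worse on interview score (8.1 vs 9.5).
F: worse on interview score (7.4 vs 9.5).
G: worse on interview score (4.4 vs 9.5).
H: worse on interview score (3.6 vs 9.5).
No option dominates A.

none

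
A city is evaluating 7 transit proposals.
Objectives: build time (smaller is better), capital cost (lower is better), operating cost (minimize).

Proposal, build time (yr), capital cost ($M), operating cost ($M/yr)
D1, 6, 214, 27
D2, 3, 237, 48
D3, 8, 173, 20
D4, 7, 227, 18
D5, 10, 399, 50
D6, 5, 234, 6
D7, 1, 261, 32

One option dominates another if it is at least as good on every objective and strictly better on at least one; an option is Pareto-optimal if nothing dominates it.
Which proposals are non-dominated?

D1: not dominated.
D2: not dominated.
D3: not dominated (best capital cost).
D4: not dominated.
D5: dominated by D1 (build time 6≤10, capital cost 214≤399, operating cost 27≤50).
D6: not dominated (best operating cost).
D7: not dominated (best build time).

D1, D2, D3, D4, D6, D7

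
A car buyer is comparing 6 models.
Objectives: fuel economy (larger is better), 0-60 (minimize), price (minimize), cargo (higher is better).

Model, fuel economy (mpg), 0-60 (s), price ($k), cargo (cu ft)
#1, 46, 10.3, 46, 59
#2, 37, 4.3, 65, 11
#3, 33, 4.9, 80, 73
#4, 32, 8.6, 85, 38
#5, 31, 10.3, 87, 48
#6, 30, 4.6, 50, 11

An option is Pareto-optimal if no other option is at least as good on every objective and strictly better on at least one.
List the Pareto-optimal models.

#1: not dominated (best fuel economy).
#2: not dominated (best 0-60).
#3: not dominated (best cargo).
#4: dominated by #3 (fuel economy 33≥32, 0-60 4.9≤8.6, price 80≤85, cargo 73≥38).
#5: dominated by #1 (fuel economy 46≥31, 0-60 10.3≤10.3, price 46≤87, cargo 59≥48).
#6: not dominated.

#1, #2, #3, #6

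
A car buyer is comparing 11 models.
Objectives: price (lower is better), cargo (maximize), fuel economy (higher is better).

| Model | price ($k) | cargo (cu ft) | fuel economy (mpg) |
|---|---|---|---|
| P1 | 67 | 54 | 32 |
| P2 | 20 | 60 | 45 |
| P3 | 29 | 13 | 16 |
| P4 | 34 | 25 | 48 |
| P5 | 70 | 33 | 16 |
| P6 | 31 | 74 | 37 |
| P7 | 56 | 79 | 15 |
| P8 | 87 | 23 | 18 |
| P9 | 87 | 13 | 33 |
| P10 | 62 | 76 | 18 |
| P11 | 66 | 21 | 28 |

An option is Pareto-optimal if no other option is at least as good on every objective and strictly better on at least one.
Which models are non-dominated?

P1: dominated by P2 (price 20≤67, cargo 60≥54, fuel economy 45≥32).
P2: not dominated (best price).
P3: dominated by P2 (price 20≤29, cargo 60≥13, fuel economy 45≥16).
P4: not dominated (best fuel economy).
P5: dominated by P1 (price 67≤70, cargo 54≥33, fuel economy 32≥16).
P6: not dominated.
P7: not dominated (best cargo).
P8: dominated by P1 (price 67≤87, cargo 54≥23, fuel economy 32≥18).
P9: dominated by P2 (price 20≤87, cargo 60≥13, fuel economy 45≥33).
P10: not dominated.
P11: dominated by P2 (price 20≤66, cargo 60≥21, fuel economy 45≥28).

P2, P4, P6, P7, P10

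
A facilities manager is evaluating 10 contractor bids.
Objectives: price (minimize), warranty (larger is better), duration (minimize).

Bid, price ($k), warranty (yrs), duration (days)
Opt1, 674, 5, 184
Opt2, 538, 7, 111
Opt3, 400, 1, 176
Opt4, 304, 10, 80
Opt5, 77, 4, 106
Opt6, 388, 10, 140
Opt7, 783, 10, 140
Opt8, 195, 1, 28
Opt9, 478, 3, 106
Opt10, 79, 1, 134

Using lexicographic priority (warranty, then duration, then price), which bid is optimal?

Opt4

First maximize warranty: best is 10, kept {Opt4, Opt6, Opt7}.
Then minimize duration: best is 80, kept {Opt4}.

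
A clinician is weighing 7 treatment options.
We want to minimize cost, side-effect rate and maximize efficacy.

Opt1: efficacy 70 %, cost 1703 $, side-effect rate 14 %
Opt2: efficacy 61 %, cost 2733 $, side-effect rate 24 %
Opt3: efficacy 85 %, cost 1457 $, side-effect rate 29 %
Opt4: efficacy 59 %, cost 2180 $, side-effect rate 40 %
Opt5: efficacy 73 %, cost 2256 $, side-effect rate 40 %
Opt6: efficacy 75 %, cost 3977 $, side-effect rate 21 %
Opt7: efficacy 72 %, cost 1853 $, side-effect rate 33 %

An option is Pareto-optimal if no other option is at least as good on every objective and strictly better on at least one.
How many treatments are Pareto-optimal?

3

Opt1: not dominated (best side-effect rate).
Opt2: dominated by Opt1 (efficacy 70≥61, cost 1703≤2733, side-effect rate 14≤24).
Opt3: not dominated (best efficacy).
Opt4: dominated by Opt1 (efficacy 70≥59, cost 1703≤2180, side-effect rate 14≤40).
Opt5: dominated by Opt3 (efficacy 85≥73, cost 1457≤2256, side-effect rate 29≤40).
Opt6: not dominated.
Opt7: dominated by Opt3 (efficacy 85≥72, cost 1457≤1853, side-effect rate 29≤33).
Pareto-optimal: Opt1, Opt3, Opt6 → 3.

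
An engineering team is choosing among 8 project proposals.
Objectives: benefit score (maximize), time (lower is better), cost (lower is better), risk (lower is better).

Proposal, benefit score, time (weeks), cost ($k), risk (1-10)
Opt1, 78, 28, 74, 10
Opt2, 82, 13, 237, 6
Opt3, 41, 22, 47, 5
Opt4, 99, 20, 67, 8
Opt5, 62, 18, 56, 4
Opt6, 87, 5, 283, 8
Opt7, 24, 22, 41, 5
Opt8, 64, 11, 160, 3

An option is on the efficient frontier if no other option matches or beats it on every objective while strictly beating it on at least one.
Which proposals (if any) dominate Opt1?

Opt4

Opt4: benefit score 99≥78, time 20≤28, cost 67≤74, risk 8≤10 — dominates Opt1.
Others (Opt2, Opt3, Opt5, Opt6, Opt7, Opt8) are each worse than Opt1 on at least one objective.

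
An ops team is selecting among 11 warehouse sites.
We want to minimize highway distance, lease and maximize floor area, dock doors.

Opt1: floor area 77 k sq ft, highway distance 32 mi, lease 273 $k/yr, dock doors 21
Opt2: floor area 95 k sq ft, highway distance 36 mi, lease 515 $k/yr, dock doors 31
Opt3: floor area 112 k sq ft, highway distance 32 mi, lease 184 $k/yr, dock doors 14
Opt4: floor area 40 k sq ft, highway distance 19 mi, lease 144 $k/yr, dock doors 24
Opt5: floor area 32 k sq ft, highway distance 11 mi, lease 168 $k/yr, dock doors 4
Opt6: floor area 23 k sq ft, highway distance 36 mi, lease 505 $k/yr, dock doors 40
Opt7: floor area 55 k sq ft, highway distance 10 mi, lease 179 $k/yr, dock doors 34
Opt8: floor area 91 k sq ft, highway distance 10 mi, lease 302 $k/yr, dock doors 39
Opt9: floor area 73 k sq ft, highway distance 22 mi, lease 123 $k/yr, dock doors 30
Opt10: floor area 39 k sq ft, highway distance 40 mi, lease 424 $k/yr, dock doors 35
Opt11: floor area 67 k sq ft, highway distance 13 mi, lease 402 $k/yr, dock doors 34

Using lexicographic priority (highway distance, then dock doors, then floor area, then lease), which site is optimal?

First minimize highway distance: best is 10, kept {Opt7, Opt8}.
Then maximize dock doors: best is 39, kept {Opt8}.

Opt8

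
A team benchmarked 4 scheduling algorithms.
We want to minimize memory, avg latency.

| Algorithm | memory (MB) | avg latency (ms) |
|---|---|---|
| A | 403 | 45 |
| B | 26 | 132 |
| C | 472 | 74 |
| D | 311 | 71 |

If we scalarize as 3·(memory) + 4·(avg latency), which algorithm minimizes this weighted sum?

A: 3·403 + 4·45 = 1389
B: 3·26 + 4·132 = 606
C: 3·472 + 4·74 = 1712
D: 3·311 + 4·71 = 1217
Lowest: B at 606.

B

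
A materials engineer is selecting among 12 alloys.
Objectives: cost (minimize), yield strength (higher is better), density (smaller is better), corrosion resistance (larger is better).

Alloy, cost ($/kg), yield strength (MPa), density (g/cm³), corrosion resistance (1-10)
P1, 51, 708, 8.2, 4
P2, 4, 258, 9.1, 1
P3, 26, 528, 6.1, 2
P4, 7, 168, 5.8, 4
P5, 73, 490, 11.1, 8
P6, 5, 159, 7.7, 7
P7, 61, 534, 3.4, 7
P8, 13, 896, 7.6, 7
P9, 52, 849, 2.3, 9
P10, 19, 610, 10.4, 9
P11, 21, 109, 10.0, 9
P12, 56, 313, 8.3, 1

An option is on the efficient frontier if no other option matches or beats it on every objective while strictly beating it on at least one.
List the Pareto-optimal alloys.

P2, P3, P4, P6, P8, P9, P10, P11

P1: dominated by P8 (cost 13≤51, yield strength 896≥708, density 7.6≤8.2, corrosion resistance 7≥4).
P2: not dominated (best cost).
P3: not dominated.
P4: not dominated.
P5: dominated by P9 (cost 52≤73, yield strength 849≥490, density 2.3≤11.1, corrosion resistance 9≥8).
P6: not dominated.
P7: dominated by P9 (cost 52≤61, yield strength 849≥534, density 2.3≤3.4, corrosion resistance 9≥7).
P8: not dominated (best yield strength).
P9: not dominated (best density).
P10: not dominated.
P11: not dominated.
P12: dominated by P1 (cost 51≤56, yield strength 708≥313, density 8.2≤8.3, corrosion resistance 4≥1).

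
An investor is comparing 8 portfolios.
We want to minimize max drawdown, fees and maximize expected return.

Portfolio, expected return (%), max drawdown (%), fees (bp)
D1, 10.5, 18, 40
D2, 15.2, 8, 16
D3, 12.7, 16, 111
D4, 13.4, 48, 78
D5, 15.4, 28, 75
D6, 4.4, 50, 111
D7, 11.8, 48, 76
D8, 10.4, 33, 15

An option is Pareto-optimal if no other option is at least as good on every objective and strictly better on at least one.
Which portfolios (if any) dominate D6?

D1: expected return 10.5≥4.4, max drawdown 18≤50, fees 40≤111 — dominates D6.
D2: expected return 15.2≥4.4, max drawdown 8≤50, fees 16≤111 — dominates D6.
D3: expected return 12.7≥4.4, max drawdown 16≤50, fees 111≤111 — dominates D6.
D4: expected return 13.4≥4.4, max drawdown 48≤50, fees 78≤111 — dominates D6.
D5: expected return 15.4≥4.4, max drawdown 28≤50, fees 75≤111 — dominates D6.
D7: expected return 11.8≥4.4, max drawdown 48≤50, fees 76≤111 — dominates D6.
D8: expected return 10.4≥4.4, max drawdown 33≤50, fees 15≤111 — dominates D6.

D1, D2, D3, D4, D5, D7, D8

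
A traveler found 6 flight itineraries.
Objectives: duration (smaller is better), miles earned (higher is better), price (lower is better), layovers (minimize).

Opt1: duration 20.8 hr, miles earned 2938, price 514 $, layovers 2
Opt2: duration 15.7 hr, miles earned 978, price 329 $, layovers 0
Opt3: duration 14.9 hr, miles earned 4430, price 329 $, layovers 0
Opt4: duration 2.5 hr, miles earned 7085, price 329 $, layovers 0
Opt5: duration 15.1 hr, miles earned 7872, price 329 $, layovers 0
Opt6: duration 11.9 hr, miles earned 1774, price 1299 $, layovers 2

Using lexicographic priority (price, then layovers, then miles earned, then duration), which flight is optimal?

Opt5

First minimize price: best is 329, kept {Opt2, Opt3, Opt4, Opt5}.
Then minimize layovers: best is 0, kept {Opt2, Opt3, Opt4, Opt5}.
Then maximize miles earned: best is 7872, kept {Opt5}.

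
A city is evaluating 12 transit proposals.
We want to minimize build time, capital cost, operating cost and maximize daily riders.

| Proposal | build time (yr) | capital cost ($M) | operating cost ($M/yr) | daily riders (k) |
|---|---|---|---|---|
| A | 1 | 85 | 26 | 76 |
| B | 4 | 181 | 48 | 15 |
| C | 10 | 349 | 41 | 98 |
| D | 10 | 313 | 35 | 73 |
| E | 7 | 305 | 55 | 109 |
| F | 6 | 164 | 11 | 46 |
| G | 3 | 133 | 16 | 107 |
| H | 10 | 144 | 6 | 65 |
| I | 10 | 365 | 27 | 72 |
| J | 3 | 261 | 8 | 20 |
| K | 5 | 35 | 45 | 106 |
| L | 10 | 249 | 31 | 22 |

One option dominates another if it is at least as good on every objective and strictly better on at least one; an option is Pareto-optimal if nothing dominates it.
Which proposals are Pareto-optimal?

A: not dominated (best build time).
B: dominated by A (build time 1≤4, capital cost 85≤181, operating cost 26≤48, daily riders 76≥15).
C: dominated by G (build time 3≤10, capital cost 133≤349, operating cost 16≤41, daily riders 107≥98).
D: dominated by A (build time 1≤10, capital cost 85≤313, operating cost 26≤35, daily riders 76≥73).
E: not dominated (best daily riders).
F: not dominated.
G: not dominated.
H: not dominated (best operating cost).
I: dominated by A (build time 1≤10, capital cost 85≤365, operating cost 26≤27, daily riders 76≥72).
J: not dominated.
K: not dominated (best capital cost).
L: dominated by A (build time 1≤10, capital cost 85≤249, operating cost 26≤31, daily riders 76≥22).

A, E, F, G, H, J, K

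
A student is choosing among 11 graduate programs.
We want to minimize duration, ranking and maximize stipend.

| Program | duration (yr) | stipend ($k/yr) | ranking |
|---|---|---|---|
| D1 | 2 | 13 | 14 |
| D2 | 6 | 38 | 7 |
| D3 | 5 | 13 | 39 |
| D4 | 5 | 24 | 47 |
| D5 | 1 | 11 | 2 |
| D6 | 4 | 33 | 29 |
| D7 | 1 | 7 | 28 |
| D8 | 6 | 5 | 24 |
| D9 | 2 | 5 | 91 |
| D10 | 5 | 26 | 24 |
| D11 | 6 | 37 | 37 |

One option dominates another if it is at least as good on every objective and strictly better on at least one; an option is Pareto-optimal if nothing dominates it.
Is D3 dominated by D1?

D1 vs D3: duration 2≤5, stipend 13≥13, ranking 14≤39 — D1 is at least as good on every objective with at least one strict improvement.

Yes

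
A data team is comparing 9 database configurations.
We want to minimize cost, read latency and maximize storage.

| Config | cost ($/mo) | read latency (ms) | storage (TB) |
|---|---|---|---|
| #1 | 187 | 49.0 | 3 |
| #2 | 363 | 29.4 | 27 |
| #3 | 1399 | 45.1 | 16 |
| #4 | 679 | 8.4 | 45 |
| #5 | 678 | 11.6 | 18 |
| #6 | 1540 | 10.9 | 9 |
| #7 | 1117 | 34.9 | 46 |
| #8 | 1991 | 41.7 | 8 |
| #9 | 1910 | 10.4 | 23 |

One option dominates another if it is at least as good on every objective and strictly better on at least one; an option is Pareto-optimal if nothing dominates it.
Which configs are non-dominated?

#1: not dominated (best cost).
#2: not dominated.
#3: dominated by #2 (cost 363≤1399, read latency 29.4≤45.1, storage 27≥16).
#4: not dominated (best read latency).
#5: not dominated.
#6: dominated by #4 (cost 679≤1540, read latency 8.4≤10.9, storage 45≥9).
#7: not dominated (best storage).
#8: dominated by #2 (cost 363≤1991, read latency 29.4≤41.7, storage 27≥8).
#9: dominated by #4 (cost 679≤1910, read latency 8.4≤10.4, storage 45≥23).

#1, #2, #4, #5, #7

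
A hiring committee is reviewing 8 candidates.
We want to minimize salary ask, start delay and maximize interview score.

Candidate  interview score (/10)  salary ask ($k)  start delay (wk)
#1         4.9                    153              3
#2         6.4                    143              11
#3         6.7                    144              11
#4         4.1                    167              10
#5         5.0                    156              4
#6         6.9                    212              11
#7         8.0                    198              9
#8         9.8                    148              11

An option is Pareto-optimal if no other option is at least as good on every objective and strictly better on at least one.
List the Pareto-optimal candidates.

#1, #2, #3, #5, #7, #8

#1: not dominated (best start delay).
#2: not dominated (best salary ask).
#3: not dominated.
#4: dominated by #1 (interview score 4.9≥4.1, salary ask 153≤167, start delay 3≤10).
#5: not dominated.
#6: dominated by #7 (interview score 8.0≥6.9, salary ask 198≤212, start delay 9≤11).
#7: not dominated.
#8: not dominated (best interview score).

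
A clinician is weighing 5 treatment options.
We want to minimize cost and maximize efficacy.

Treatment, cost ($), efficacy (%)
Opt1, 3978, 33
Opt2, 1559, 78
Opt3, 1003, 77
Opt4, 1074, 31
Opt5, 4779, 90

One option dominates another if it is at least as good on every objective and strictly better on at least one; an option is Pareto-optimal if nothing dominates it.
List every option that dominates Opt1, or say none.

Opt2, Opt3

Opt2: cost 1559≤3978, efficacy 78≥33 — dominates Opt1.
Opt3: cost 1003≤3978, efficacy 77≥33 — dominates Opt1.
Others (Opt4, Opt5) are each worse than Opt1 on at least one objective.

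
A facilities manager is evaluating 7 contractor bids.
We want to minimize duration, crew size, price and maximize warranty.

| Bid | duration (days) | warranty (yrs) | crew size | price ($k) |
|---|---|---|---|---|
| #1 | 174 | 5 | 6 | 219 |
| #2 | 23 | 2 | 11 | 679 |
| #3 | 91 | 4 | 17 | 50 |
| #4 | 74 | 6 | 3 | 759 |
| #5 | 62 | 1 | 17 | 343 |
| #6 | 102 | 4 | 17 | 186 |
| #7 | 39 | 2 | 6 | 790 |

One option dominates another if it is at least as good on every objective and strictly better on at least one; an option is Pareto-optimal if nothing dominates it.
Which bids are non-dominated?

#1: not dominated.
#2: not dominated (best duration).
#3: not dominated (best price).
#4: not dominated (best warranty).
#5: not dominated.
#6: dominated by #3 (duration 91≤102, warranty 4≥4, crew size 17≤17, price 50≤186).
#7: not dominated.

#1, #2, #3, #4, #5, #7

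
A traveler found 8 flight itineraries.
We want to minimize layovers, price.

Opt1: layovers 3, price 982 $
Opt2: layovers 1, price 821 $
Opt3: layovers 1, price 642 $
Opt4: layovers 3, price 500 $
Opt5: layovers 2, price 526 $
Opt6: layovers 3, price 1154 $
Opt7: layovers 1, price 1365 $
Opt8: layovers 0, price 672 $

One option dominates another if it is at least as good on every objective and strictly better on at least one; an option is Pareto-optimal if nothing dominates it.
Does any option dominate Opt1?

Opt2 vs Opt1: layovers 1≤3, price 821≤982 — Opt2 is at least as good on every objective and strictly better on at least one, so Opt2 dominates Opt1.

Yes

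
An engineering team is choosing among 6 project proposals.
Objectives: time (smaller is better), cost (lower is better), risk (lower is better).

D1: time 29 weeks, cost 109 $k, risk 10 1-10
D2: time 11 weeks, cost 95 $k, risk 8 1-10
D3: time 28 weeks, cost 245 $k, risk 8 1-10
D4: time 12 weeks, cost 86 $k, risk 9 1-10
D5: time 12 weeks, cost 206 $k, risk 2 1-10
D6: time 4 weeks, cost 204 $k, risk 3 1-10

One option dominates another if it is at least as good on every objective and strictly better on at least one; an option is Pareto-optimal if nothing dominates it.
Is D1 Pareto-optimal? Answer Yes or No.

No

D2 vs D1: time 11≤29, cost 95≤109, risk 8≤10 — D2 is at least as good on every objective and strictly better on at least one, so D2 dominates D1.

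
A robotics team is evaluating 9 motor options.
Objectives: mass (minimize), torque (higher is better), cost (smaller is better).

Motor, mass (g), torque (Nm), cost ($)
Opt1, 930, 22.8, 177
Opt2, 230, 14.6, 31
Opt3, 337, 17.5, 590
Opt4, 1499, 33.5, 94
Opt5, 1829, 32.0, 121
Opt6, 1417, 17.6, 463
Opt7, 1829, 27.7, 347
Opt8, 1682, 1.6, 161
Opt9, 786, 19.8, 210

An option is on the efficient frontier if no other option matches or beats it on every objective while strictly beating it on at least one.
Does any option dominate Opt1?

Opt2: worse on torque (14.6 vs 22.8).
Opt3: worse on torque (17.5 vs 22.8).
Opt4: worse on mass (1499 vs 930).
Opt5: worse on mass (1829 vs 930).
Opt6: worse on mass (1417 vs 930).
Opt7: worse on mass (1829 vs 930).
Opt8: worse on mass (1682 vs 930).
Opt9: worse on torque (19.8 vs 22.8).
No option is at least as good as Opt1 on every objective and strictly better on one.

No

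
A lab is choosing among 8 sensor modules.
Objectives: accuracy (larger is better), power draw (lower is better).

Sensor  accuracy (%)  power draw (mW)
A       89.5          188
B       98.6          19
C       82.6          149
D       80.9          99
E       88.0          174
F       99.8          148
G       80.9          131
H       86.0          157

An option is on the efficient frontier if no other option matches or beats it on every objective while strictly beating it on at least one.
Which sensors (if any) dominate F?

none

A: worse on accuracy (89.5 vs 99.8).
B: worse on accuracy (98.6 vs 99.8).
C: worse on accuracy (82.6 vs 99.8).
D: worse on accuracy (80.9 vs 99.8).
E: worse on accuracy (88.0 vs 99.8).
G: worse on accuracy (80.9 vs 99.8).
H: worse on accuracy (86.0 vs 99.8).
No option dominates F.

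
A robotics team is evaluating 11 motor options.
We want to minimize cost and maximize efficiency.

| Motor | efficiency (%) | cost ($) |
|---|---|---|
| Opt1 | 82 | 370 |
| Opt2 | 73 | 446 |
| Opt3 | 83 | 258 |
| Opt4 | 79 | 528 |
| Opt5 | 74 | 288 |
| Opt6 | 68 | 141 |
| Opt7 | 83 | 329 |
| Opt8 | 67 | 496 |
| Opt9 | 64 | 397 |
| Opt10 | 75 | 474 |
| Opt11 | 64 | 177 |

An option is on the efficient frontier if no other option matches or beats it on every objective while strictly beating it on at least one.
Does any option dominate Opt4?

Yes

Opt1 vs Opt4: efficiency 82≥79, cost 370≤528 — Opt1 is at least as good on every objective and strictly better on at least one, so Opt1 dominates Opt4.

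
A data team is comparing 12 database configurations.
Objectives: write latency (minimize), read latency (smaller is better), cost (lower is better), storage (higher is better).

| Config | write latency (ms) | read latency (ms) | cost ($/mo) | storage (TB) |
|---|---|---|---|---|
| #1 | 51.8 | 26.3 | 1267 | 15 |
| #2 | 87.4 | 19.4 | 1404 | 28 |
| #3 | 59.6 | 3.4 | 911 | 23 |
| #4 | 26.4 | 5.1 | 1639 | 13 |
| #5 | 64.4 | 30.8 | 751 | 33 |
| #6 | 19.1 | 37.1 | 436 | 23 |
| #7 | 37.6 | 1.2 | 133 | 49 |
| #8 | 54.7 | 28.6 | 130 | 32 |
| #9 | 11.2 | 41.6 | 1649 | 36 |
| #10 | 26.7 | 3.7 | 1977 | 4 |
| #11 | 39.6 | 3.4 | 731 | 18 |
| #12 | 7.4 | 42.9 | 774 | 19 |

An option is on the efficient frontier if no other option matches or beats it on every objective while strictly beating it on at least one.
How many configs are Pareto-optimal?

7

#1: dominated by #7 (write latency 37.6≤51.8, read latency 1.2≤26.3, cost 133≤1267, storage 49≥15).
#2: dominated by #7 (write latency 37.6≤87.4, read latency 1.2≤19.4, cost 133≤1404, storage 49≥28).
#3: dominated by #7 (write latency 37.6≤59.6, read latency 1.2≤3.4, cost 133≤911, storage 49≥23).
#4: not dominated.
#5: dominated by #7 (write latency 37.6≤64.4, read latency 1.2≤30.8, cost 133≤751, storage 49≥33).
#6: not dominated.
#7: not dominated (best read latency).
#8: not dominated (best cost).
#9: not dominated.
#10: not dominated.
#11: dominated by #7 (write latency 37.6≤39.6, read latency 1.2≤3.4, cost 133≤731, storage 49≥18).
#12: not dominated (best write latency).
Pareto-optimal: #4, #6, #7, #8, #9, #10, #12 → 7.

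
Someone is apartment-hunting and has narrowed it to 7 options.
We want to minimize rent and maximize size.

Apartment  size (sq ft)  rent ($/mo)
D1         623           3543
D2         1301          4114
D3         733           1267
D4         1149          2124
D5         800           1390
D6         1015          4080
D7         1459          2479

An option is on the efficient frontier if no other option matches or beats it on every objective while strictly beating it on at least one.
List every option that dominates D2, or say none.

D7

D7: size 1459≥1301, rent 2479≤4114 — dominates D2.
Others (D1, D3, D4, D5, D6) are each worse than D2 on at least one objective.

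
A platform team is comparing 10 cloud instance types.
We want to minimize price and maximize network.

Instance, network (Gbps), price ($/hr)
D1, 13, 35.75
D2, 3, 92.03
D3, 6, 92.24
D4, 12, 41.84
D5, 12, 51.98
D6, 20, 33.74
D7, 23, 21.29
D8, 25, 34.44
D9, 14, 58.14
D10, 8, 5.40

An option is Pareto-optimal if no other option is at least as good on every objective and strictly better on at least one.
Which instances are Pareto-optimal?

D7, D8, D10

D1: dominated by D6 (network 20≥13, price 33.74≤35.75).
D2: dominated by D1 (network 13≥3, price 35.75≤92.03).
D3: dominated by D1 (network 13≥6, price 35.75≤92.24).
D4: dominated by D1 (network 13≥12, price 35.75≤41.84).
D5: dominated by D1 (network 13≥12, price 35.75≤51.98).
D6: dominated by D7 (network 23≥20, price 21.29≤33.74).
D7: not dominated.
D8: not dominated (best network).
D9: dominated by D6 (network 20≥14, price 33.74≤58.14).
D10: not dominated (best price).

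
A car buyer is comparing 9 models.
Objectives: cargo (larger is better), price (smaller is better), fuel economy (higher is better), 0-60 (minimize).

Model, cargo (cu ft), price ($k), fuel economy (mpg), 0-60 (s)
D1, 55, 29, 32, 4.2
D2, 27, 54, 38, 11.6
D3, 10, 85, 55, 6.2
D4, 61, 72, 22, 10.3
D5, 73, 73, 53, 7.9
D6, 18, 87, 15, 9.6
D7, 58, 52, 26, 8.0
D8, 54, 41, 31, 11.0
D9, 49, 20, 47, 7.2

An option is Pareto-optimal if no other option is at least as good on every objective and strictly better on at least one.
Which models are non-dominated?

D1: not dominated (best 0-60).
D2: dominated by D9 (cargo 49≥27, price 20≤54, fuel economy 47≥38, 0-60 7.2≤11.6).
D3: not dominated (best fuel economy).
D4: not dominated.
D5: not dominated (best cargo).
D6: dominated by D1 (cargo 55≥18, price 29≤87, fuel economy 32≥15, 0-60 4.2≤9.6).
D7: not dominated.
D8: dominated by D1 (cargo 55≥54, price 29≤41, fuel economy 32≥31, 0-60 4.2≤11.0).
D9: not dominated (best price).

D1, D3, D4, D5, D7, D9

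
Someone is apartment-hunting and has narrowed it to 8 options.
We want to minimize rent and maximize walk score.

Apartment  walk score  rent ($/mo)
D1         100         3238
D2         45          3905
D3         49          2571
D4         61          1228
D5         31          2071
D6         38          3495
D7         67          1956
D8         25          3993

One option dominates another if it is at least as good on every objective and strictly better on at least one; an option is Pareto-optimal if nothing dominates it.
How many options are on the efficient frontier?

3

D1: not dominated (best walk score).
D2: dominated by D1 (walk score 100≥45, rent 3238≤3905).
D3: dominated by D4 (walk score 61≥49, rent 1228≤2571).
D4: not dominated (best rent).
D5: dominated by D4 (walk score 61≥31, rent 1228≤2071).
D6: dominated by D1 (walk score 100≥38, rent 3238≤3495).
D7: not dominated.
D8: dominated by D1 (walk score 100≥25, rent 3238≤3993).
Pareto-optimal: D1, D4, D7 → 3.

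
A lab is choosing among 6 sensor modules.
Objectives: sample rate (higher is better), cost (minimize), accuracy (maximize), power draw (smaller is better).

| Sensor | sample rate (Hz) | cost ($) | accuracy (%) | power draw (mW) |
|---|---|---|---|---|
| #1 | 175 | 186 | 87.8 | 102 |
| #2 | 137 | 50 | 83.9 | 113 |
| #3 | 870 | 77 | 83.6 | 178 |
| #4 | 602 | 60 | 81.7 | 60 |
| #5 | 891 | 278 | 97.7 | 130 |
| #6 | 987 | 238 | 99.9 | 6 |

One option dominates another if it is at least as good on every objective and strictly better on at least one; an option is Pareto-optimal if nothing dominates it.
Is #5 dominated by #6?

#6 vs #5: sample rate 987≥891, cost 238≤278, accuracy 99.9≥97.7, power draw 6≤130 — #6 is at least as good on every objective with at least one strict improvement.

Yes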